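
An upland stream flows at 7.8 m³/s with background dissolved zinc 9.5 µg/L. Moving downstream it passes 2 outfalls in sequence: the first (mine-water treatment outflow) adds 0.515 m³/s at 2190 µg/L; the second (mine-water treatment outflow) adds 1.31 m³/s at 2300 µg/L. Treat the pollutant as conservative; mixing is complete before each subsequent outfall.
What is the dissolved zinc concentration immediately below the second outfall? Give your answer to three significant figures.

After outfall 1: Q = 7.800 + 0.5150 = 8.315 m³/s; C = (7.800·9.500 + 0.5150·2190)/8.315 = 144.6 µg/L.
After outfall 2: Q = 8.315 + 1.310 = 9.625 m³/s; C = (8.315·144.6 + 1.310·2300)/9.625 = 437.9 µg/L.

438 µg/L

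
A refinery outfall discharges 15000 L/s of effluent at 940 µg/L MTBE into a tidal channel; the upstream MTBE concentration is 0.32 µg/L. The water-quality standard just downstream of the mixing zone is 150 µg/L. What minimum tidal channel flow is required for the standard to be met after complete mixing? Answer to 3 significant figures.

Set C_mix = 150: (Q·0.3200 + 15000·940.0) / (Q + 15000) = 150
→ Q = 15000·(940.0 − 150)/(150 − 0.3200) = 79170 L/s.

79200 L/s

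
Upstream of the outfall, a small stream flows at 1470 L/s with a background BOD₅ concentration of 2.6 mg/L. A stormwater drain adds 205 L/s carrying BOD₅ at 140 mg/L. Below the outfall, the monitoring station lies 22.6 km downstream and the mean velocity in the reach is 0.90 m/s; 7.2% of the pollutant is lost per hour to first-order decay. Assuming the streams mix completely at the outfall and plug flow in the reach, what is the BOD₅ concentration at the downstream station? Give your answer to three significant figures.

11.5 mg/L

After mixing, C = (1470·2.600 + 205.0·140.0) / 1675 = 32520/1675 = 19.42 mg/L.
Travel time t = 22.6·1000 / 0.90 = 25110 s = 6.975 h.
7.2%/h lost → k = −ln(1 − 0.072) = 0.07472 h⁻¹.
Decay over the reach: 19.42·exp(−kt) = 19.42·0.5938 = 11.53 mg/L.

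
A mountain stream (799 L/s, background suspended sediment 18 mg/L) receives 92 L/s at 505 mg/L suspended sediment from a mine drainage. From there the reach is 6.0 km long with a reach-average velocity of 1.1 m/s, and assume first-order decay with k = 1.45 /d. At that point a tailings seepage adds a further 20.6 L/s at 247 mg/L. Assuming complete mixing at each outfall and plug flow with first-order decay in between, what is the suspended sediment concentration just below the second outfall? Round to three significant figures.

66.5 mg/L

Mixed concentration C = ΣQC/ΣQ = (799.0·18.00 + 92.00·505.0) / 891.0 = 60840/891.0 = 68.29 mg/L; combined flow 891.0 L/s.
Travel time t = 6.0·1000 / 1.1 = 5455 s = 1.515 h.
First-order decay: C = 68.29·exp(−k·t) = 68.29·0.9125 = 62.31 mg/L.
Second outfall: C = (891.0·62.31 + 20.60·247.0)/911.6 = 66.49 mg/L.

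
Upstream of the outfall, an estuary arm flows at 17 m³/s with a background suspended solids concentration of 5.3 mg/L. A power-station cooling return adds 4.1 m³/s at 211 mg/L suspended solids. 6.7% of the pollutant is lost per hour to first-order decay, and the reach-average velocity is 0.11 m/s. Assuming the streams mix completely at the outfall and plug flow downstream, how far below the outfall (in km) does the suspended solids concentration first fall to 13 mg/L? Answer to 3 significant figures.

Flow-weighted average: C = (17.00·5.300 + 4.100·211.0) / 21.10 = 955.2/21.10 = 45.27 mg/L.
6.7%/h lost → k = −ln(1 − 0.067) = 0.06935 h⁻¹.
Set 45.27·exp(−k·t) = 13 → t = ln(45.27/13)/k = 64770 s = 17.99 h.
Distance = v·t = 0.11·64770 = 7125 m = 7.125 km.

7.12 km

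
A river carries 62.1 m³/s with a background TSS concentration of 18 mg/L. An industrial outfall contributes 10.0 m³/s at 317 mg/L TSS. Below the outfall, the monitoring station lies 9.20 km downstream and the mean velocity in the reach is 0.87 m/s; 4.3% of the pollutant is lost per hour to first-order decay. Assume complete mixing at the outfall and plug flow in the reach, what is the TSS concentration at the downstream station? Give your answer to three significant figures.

Mass balance: C = (62.10·18.00 + 10.00·317.0) / 72.10 = 4288/72.10 = 59.47 mg/L.
Travel time t = 9.20·1000 / 0.87 = 10570 s = 2.937 h.
4.3%/h lost → k = −ln(1 − 0.043) = 0.04395 h⁻¹.
After decay, C = 59.47 × e^(−kt) = 59.47 × 0.8789 = 52.27 mg/L.

52.3 mg/L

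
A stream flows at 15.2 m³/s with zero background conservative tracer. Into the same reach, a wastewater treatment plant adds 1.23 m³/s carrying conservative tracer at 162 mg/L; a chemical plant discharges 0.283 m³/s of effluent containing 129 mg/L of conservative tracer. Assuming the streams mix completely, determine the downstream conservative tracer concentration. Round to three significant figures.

Conservation of mass: C = (15.20·0 + 1.230·162.0 + 0.2830·129.0) / 16.71 = 235.8/16.71 = 14.11 mg/L.

14.1 mg/L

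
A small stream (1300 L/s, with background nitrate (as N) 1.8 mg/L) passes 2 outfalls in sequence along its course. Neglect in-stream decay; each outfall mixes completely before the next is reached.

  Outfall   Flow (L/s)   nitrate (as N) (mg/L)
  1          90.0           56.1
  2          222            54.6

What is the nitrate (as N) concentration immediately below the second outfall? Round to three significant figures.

12.1 mg/L

Below outfall 1: Q → 1390 L/s, C = (1300·1.800 + 90.00·56.10)/1390 = 5.316 mg/L.
Below outfall 2: Q → 1612 L/s, C = (1390·5.316 + 222.0·54.60)/1612 = 12.10 mg/L.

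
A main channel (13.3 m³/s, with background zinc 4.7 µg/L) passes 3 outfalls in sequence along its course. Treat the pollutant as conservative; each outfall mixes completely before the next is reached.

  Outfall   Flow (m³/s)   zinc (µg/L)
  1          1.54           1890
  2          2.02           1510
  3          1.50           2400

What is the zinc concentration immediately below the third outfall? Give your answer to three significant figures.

After outfall 1: Q = 13.30 + 1.540 = 14.84 m³/s; C = (13.30·4.700 + 1.540·1890)/14.84 = 200.3 µg/L.
After outfall 2: Q = 14.84 + 2.020 = 16.86 m³/s; C = (14.84·200.3 + 2.020·1510)/16.86 = 357.3 µg/L.
After outfall 3: Q = 16.86 + 1.500 = 18.36 m³/s; C = (16.86·357.3 + 1.500·2400)/18.36 = 524.1 µg/L.

524 µg/L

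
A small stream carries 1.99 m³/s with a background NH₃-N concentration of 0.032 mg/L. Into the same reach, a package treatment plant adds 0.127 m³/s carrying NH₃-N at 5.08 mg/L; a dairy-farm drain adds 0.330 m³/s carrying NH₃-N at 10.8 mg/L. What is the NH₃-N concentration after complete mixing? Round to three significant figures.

1.75 mg/L

Mass balance: C = (1.990·0.03200 + 0.1270·5.080 + 0.3300·10.80) / 2.447 = 4.273/2.447 = 1.746 mg/L.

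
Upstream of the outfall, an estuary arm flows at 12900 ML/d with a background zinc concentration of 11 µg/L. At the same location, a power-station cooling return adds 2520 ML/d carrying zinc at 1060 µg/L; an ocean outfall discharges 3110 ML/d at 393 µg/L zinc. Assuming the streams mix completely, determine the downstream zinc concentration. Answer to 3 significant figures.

218 µg/L

Mass balance: C = (12900·11.00 + 2520·1060 + 3110·393.0) / 18530 = 4035000/18530 = 217.8 µg/L.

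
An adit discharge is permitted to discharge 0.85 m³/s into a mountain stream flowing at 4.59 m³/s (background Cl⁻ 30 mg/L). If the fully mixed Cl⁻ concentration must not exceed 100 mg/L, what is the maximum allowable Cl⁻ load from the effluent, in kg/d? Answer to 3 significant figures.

35100 kg/d

Mass balance at the limit: 4.590·30.00 + 0.8500·Cₑ = 5.440·100 → Cₑ = 478.0 mg/L.
Load = 0.8500 m³/s × 478.0 g/m³ × 86 400 s/d = 35100 kg/d.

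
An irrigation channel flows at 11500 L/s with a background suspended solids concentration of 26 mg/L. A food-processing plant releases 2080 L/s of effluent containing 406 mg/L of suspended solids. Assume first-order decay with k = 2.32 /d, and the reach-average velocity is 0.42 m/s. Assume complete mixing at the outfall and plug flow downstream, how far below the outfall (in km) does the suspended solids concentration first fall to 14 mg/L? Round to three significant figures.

28.1 km

Flow-weighted average: C = (11500·26.00 + 2080·406.0) / 13580 = 1143000/13580 = 84.20 mg/L.
Set 84.20·exp(−k·t) = 14 → t = ln(84.20/14)/k = 66820 s = 18.56 h.
Distance = v·t = 0.42·66820 = 28060 m = 28.06 km.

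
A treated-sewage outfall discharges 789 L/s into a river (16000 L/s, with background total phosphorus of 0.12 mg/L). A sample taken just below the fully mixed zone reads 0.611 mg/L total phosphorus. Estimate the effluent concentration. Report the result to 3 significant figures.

Mass balance: 16000·0.1200 + 789.0·Cₑ = 16790·0.6110
→ Cₑ = (16790·0.6110 − 16000·0.1200) / 789.0 = 10.57 mg/L.

10.6 mg/L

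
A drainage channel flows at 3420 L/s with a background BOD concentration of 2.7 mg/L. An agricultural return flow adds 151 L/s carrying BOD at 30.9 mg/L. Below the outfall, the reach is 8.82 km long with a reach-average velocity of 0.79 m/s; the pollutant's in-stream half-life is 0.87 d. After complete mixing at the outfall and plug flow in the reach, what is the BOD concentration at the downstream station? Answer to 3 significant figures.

3.51 mg/L

After mixing, C = (3420·2.700 + 151.0·30.90) / 3571 = 13900/3571 = 3.892 mg/L.
Travel time t = 8.82·1000 / 0.79 = 11160 s = 3.101 h.
Half-life 0.87 d → k = ln 2 / 0.87 = 0.7967 d⁻¹.
After decay, C = 3.892 × e^(−kt) = 3.892 × 0.9022 = 3.512 mg/L.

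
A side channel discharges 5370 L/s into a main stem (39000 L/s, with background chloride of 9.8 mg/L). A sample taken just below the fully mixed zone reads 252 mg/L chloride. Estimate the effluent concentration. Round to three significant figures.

2010 mg/L

Mass balance: 39000·9.800 + 5370·Cₑ = 44370·252.0
→ Cₑ = (44370·252.0 − 39000·9.800) / 5370 = 2011 mg/L.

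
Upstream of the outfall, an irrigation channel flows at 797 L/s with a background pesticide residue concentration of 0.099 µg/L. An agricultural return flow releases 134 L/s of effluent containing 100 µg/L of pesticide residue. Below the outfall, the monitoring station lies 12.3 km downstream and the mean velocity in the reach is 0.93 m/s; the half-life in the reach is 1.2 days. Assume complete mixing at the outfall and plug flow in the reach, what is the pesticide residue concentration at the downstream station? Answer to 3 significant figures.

Conservation of mass: C = (797.0·0.09900 + 134.0·100.0) / 931.0 = 13480/931.0 = 14.48 µg/L.
Travel time t = 12.3·1000 / 0.93 = 13230 s = 3.674 h.
Half-life 1.2 d → k = ln 2 / 1.2 = 0.5776 d⁻¹.
After decay, C = 14.48 × e^(−kt) = 14.48 × 0.9154 = 13.25 µg/L.

13.3 µg/L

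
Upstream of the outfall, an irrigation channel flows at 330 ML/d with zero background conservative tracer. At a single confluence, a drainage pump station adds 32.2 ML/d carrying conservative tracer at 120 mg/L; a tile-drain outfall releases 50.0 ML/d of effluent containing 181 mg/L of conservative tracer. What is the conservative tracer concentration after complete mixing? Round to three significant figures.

Mixed concentration C = ΣQC/ΣQ = (330.0·0 + 32.20·120.0 + 50.00·181.0) / 412.2 = 12910/412.2 = 31.33 mg/L.

31.3 mg/L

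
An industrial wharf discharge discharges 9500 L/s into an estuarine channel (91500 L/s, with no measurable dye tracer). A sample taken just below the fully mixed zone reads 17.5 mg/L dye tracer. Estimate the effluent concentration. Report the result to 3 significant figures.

186 mg/L

Mass balance: 91500·0 + 9500·Cₑ = 101000·17.50
→ Cₑ = (101000·17.50 − 91500·0) / 9500 = 186.1 mg/L.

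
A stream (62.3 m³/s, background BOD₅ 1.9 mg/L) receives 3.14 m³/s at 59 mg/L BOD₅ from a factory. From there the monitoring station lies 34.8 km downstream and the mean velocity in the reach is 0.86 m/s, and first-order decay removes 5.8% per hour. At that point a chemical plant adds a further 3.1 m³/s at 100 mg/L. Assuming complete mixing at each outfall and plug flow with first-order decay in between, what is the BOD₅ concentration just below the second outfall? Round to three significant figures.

6.79 mg/L

Flow-weighted average: C = (62.30·1.900 + 3.140·59.00) / 65.44 = 303.6/65.44 = 4.640 mg/L; combined flow 65.44 m³/s.
Travel time t = 34.8·1000 / 0.86 = 40470 s = 11.24 h.
5.8%/h lost → k = −ln(1 − 0.058) = 0.05975 h⁻¹.
Decay over the reach: 4.640·exp(−kt) = 4.640·0.5109 = 2.370 mg/L.
At the second outfall, C = (65.44·2.370 + 3.100·100.0) / (65.44 + 3.100) = 6.786 mg/L.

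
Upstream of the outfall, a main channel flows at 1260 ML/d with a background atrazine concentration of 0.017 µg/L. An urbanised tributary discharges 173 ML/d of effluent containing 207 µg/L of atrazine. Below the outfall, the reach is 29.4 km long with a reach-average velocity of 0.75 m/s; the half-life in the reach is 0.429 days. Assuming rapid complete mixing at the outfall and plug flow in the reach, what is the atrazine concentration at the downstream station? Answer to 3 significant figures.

12.0 µg/L

Mass balance: C = (1260·0.01700 + 173.0·207.0) / 1433 = 35830/1433 = 25.01 µg/L.
Travel time t = 29.4·1000 / 0.75 = 39200 s = 10.89 h.
Half-life 0.429 d → k = ln 2 / 0.429 = 1.616 d⁻¹.
Decay over the reach: 25.01·exp(−kt) = 25.01·0.4804 = 12.01 µg/L.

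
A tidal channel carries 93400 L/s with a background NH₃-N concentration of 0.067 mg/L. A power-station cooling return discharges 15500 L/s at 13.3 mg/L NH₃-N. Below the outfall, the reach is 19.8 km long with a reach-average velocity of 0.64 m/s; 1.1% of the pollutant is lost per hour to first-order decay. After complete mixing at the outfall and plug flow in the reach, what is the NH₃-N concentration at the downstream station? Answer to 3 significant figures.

Mixed concentration C = ΣQC/ΣQ = (93400·0.06700 + 15500·13.30) / 108900 = 212400/108900 = 1.950 mg/L.
Travel time t = 19.8·1000 / 0.64 = 30940 s = 8.594 h.
1.1%/h lost → k = −ln(1 − 0.011) = 0.01106 h⁻¹.
Decay over the reach: 1.950·exp(−kt) = 1.950·0.9093 = 1.774 mg/L.

1.77 mg/L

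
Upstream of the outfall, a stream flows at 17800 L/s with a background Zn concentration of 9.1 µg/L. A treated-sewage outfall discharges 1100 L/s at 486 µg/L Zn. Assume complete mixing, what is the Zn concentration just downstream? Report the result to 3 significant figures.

36.9 µg/L

Conservation of mass: C = (17800·9.100 + 1100·486.0) / 18900 = 696600/18900 = 36.86 µg/L.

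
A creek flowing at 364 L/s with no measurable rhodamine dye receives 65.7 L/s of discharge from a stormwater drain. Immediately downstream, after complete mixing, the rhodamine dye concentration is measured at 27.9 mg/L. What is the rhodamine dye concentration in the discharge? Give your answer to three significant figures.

182 mg/L

Mass balance: 364.0·0 + 65.70·Cₑ = 429.7·27.90
→ Cₑ = (429.7·27.90 − 364.0·0) / 65.70 = 182.5 mg/L.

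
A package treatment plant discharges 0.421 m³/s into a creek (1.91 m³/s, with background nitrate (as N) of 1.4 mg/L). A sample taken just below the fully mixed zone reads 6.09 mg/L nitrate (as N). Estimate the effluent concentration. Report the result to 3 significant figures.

Mass balance: 1.910·1.400 + 0.4210·Cₑ = 2.331·6.090
→ Cₑ = (2.331·6.090 − 1.910·1.400) / 0.4210 = 27.37 mg/L.

27.4 mg/L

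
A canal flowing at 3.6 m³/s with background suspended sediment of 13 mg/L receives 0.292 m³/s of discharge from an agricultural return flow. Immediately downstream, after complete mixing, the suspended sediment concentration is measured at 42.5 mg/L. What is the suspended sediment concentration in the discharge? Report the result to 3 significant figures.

Mass balance: 3.600·13.00 + 0.2920·Cₑ = 3.892·42.50
→ Cₑ = (3.892·42.50 − 3.600·13.00) / 0.2920 = 406.2 mg/L.

406 mg/L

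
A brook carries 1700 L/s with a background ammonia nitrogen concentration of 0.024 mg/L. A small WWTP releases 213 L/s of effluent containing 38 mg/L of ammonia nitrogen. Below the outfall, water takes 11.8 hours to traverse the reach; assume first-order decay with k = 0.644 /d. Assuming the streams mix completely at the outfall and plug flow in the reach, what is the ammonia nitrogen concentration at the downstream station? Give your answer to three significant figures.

Flow-weighted average: C = (1700·0.02400 + 213.0·38.00) / 1913 = 8135/1913 = 4.252 mg/L.
First-order decay: C = 4.252·exp(−k·t) = 4.252·0.7286 = 3.098 mg/L.

3.10 mg/L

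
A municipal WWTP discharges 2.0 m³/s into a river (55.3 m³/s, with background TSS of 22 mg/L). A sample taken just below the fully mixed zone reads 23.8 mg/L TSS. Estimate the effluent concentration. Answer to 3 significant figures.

Mass balance: 55.30·22.00 + 2.000·Cₑ = 57.30·23.80
→ Cₑ = (57.30·23.80 − 55.30·22.00) / 2.000 = 73.57 mg/L.

73.6 mg/L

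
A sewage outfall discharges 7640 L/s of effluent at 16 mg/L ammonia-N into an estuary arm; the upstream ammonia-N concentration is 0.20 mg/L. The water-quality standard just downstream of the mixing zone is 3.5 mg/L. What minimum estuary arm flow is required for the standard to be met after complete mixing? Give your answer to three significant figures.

28900 L/s

Set C_mix = 3.5: (Q·0.2000 + 7640·16.00) / (Q + 7640) = 3.5
→ Q = 7640·(16.00 − 3.5)/(3.5 − 0.2000) = 28940 L/s.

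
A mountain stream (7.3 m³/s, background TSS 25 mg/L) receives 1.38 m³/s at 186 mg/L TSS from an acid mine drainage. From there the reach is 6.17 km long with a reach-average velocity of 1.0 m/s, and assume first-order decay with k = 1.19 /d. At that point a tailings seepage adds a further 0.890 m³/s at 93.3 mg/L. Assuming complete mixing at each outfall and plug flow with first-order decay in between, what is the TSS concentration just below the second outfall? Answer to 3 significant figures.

50.8 mg/L

Mixed concentration C = ΣQC/ΣQ = (7.300·25.00 + 1.380·186.0) / 8.680 = 439.2/8.680 = 50.60 mg/L; combined flow 8.680 m³/s.
Travel time t = 6.17·1000 / 1.0 = 6170 s = 1.714 h.
After decay, C = 50.60 × e^(−kt) = 50.60 × 0.9185 = 46.47 mg/L.
Second outfall: C = (8.680·46.47 + 0.8900·93.30)/9.570 = 50.83 mg/L.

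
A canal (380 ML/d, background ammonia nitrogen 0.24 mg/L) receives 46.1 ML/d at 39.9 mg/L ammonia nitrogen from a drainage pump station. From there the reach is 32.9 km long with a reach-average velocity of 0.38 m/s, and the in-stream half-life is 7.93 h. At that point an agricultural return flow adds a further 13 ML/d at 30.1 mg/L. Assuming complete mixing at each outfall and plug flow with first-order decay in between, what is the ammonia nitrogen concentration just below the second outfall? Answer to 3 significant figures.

1.43 mg/L

Conservation of mass: C = (380.0·0.2400 + 46.10·39.90) / 426.1 = 1931/426.1 = 4.531 mg/L; combined flow 426.1 ML/d.
Travel time t = 32.9·1000 / 0.38 = 86580 s = 24.05 h.
Half-life 7.93 h → k = ln 2 / 7.93 = 0.08741 h⁻¹ = 2.098 d⁻¹.
First-order decay: C = 4.531·exp(−k·t) = 4.531·0.1222 = 0.5536 mg/L.
At the second outfall, C = (426.1·0.5536 + 13.00·30.10) / (426.1 + 13.00) = 1.428 mg/L.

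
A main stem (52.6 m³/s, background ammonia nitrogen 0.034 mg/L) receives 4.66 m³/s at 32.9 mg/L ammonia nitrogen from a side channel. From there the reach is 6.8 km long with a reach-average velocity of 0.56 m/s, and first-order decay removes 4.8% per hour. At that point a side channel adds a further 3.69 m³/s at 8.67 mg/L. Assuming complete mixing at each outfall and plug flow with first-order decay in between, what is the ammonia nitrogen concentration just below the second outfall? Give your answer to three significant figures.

After mixing, C = (52.60·0.03400 + 4.660·32.90) / 57.26 = 155.1/57.26 = 2.709 mg/L; combined flow 57.26 m³/s.
Travel time t = 6.8·1000 / 0.56 = 12140 s = 3.373 h.
4.8%/h lost → k = −ln(1 − 0.048) = 0.04919 h⁻¹.
First-order decay: C = 2.709·exp(−k·t) = 2.709·0.8471 = 2.295 mg/L.
At the second outfall, C = (57.26·2.295 + 3.690·8.670) / (57.26 + 3.690) = 2.681 mg/L.

2.68 mg/L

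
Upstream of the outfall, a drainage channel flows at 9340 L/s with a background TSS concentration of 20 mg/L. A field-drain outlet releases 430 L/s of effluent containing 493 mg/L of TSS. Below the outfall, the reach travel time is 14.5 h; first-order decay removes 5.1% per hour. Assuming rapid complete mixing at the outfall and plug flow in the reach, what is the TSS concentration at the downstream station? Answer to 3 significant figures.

19.1 mg/L

After mixing, C = (9340·20.00 + 430.0·493.0) / 9770 = 398800/9770 = 40.82 mg/L.
5.1%/h lost → k = −ln(1 − 0.051) = 0.05235 h⁻¹.
Applying C = C₀e^(−kt): 40.82 × 0.4681 = 19.11 mg/L.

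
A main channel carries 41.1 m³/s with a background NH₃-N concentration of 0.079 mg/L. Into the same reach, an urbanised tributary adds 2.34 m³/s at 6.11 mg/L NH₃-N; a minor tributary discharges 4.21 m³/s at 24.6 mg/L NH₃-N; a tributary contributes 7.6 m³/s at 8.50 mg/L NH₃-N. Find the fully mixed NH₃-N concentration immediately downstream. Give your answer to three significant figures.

3.36 mg/L

Conservation of mass: C = (41.10·0.07900 + 2.340·6.110 + 4.210·24.60 + 7.600·8.500) / 55.25 = 185.7/55.25 = 3.361 mg/L.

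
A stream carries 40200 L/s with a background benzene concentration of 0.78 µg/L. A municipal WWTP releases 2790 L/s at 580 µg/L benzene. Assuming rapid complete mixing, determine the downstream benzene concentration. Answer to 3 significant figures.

38.4 µg/L

Mixed concentration C = ΣQC/ΣQ = (40200·0.7800 + 2790·580.0) / 42990 = 1650000/42990 = 38.37 µg/L.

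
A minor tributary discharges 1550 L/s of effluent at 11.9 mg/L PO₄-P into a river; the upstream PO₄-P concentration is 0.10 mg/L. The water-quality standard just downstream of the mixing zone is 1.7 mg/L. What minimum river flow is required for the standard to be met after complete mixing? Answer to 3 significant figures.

Set C_mix = 1.7: (Q·0.1000 + 1550·11.90) / (Q + 1550) = 1.7
→ Q = 1550·(11.90 − 1.7)/(1.7 − 0.1000) = 9881 L/s.

9880 L/s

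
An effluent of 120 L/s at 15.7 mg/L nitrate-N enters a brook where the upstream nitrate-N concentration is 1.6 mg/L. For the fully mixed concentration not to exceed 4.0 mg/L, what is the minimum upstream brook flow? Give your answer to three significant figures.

585 L/s

Set C_mix = 4.0: (Q·1.600 + 120.0·15.70) / (Q + 120.0) = 4.0
→ Q = 120.0·(15.70 − 4.0)/(4.0 − 1.600) = 585.0 L/s.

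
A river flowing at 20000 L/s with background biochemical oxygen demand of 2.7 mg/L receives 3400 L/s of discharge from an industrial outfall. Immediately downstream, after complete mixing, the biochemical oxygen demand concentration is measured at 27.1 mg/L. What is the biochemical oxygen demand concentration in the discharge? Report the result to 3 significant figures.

Mass balance: 20000·2.700 + 3400·Cₑ = 23400·27.10
→ Cₑ = (23400·27.10 − 20000·2.700) / 3400 = 170.6 mg/L.

171 mg/L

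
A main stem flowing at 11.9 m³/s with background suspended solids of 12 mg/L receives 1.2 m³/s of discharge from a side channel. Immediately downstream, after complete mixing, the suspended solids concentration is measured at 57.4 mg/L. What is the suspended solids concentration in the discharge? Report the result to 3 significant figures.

Mass balance: 11.90·12.00 + 1.200·Cₑ = 13.10·57.40
→ Cₑ = (13.10·57.40 − 11.90·12.00) / 1.200 = 507.6 mg/L.

508 mg/L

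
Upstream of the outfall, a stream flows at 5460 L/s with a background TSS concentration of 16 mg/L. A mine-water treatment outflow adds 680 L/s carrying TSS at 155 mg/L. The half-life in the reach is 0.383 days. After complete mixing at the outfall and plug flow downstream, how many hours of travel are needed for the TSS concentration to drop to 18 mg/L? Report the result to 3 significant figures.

Conservation of mass: C = (5460·16.00 + 680.0·155.0) / 6140 = 192800/6140 = 31.39 mg/L.
Half-life 0.383 d → k = ln 2 / 0.383 = 1.810 d⁻¹.
31.39·exp(−k·t) = 18 → t = ln(31.39/18)/k = 26560 s = 7.377 h.

7.38 h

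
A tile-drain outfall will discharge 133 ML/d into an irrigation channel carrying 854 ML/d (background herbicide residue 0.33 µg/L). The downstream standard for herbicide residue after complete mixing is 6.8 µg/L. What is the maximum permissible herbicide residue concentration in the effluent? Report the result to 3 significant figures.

48.3 µg/L

At the limit, (Qr·Cr + Qe·Cₑ)/(Qr + Qe) = 6.8:
Cₑ = (987.0·6.8 − 854.0·0.3300) / 133.0 = 48.34 µg/L.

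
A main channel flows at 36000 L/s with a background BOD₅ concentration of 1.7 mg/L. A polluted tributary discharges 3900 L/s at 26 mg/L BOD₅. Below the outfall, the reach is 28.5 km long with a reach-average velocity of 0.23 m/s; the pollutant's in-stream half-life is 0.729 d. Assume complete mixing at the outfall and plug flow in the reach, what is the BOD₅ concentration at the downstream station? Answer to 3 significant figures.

Mass balance: C = (36000·1.700 + 3900·26.00) / 39900 = 162600/39900 = 4.075 mg/L.
Travel time t = 28.5·1000 / 0.23 = 123900 s = 34.42 h.
Half-life 0.729 d → k = ln 2 / 0.729 = 0.9508 d⁻¹.
First-order decay: C = 4.075·exp(−k·t) = 4.075·0.2557 = 1.042 mg/L.

1.04 mg/L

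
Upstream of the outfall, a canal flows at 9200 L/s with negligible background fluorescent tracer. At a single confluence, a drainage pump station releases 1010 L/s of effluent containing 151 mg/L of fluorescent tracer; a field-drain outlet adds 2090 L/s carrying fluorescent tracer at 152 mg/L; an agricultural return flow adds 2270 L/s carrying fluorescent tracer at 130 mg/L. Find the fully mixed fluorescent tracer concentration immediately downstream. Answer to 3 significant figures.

52.5 mg/L

After mixing, C = (9200·0 + 1010·151.0 + 2090·152.0 + 2270·130.0) / 14570 = 765300/14570 = 52.53 mg/L.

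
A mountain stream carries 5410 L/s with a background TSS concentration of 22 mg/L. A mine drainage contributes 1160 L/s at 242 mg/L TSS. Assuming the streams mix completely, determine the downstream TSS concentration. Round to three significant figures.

Flow-weighted average: C = (5410·22.00 + 1160·242.0) / 6570 = 399700/6570 = 60.84 mg/L.

60.8 mg/L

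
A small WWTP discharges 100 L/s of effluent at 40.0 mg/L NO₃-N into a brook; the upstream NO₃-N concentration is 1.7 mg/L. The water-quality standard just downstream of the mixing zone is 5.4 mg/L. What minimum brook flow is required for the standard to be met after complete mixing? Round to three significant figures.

935 L/s

Set C_mix = 5.4: (Q·1.700 + 100.0·40.00) / (Q + 100.0) = 5.4
→ Q = 100.0·(40.00 − 5.4)/(5.4 − 1.700) = 935.1 L/s.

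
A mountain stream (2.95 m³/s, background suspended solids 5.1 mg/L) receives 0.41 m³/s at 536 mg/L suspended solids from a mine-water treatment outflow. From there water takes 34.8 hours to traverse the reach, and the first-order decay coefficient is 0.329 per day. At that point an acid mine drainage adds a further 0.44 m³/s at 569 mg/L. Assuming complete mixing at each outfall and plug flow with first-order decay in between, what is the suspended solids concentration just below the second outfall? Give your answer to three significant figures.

104 mg/L

After mixing, C = (2.950·5.100 + 0.4100·536.0) / 3.360 = 234.8/3.360 = 69.88 mg/L; combined flow 3.360 m³/s.
First-order decay: C = 69.88·exp(−k·t) = 69.88·0.6206 = 43.37 mg/L.
At the second outfall, C = (3.360·43.37 + 0.4400·569.0) / (3.360 + 0.4400) = 104.2 mg/L.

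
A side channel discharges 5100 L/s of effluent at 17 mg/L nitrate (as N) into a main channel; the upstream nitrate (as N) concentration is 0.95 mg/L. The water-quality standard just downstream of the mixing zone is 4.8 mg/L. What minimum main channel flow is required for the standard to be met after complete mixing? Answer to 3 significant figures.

16200 L/s

Set C_mix = 4.8: (Q·0.9500 + 5100·17.00) / (Q + 5100) = 4.8
→ Q = 5100·(17.00 − 4.8)/(4.8 − 0.9500) = 16160 L/s.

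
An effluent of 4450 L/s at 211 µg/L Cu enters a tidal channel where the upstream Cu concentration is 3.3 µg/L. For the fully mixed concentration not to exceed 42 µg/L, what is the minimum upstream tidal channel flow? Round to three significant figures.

19400 L/s

Set C_mix = 42: (Q·3.300 + 4450·211.0) / (Q + 4450) = 42
→ Q = 4450·(211.0 − 42)/(42 − 3.300) = 19430 L/s.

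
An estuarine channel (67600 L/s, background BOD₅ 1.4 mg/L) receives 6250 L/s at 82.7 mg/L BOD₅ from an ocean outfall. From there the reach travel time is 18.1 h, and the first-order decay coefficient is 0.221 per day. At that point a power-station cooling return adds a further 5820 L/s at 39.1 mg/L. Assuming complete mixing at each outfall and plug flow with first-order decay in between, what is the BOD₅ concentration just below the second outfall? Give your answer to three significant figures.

9.35 mg/L

Conservation of mass: C = (67600·1.400 + 6250·82.70) / 73850 = 611500/73850 = 8.281 mg/L; combined flow 73850 L/s.
Decay over the reach: 8.281·exp(−kt) = 8.281·0.8465 = 7.009 mg/L.
At the second outfall, C = (73850·7.009 + 5820·39.10) / (73850 + 5820) = 9.354 mg/L.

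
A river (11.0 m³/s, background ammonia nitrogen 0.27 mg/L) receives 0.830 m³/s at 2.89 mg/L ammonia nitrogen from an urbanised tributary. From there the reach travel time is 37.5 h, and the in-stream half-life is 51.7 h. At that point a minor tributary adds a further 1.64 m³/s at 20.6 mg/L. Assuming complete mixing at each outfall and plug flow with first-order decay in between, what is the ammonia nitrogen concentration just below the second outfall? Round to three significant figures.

2.75 mg/L

Mixed concentration C = ΣQC/ΣQ = (11.00·0.2700 + 0.8300·2.890) / 11.83 = 5.369/11.83 = 0.4538 mg/L; combined flow 11.83 m³/s.
Half-life 51.7 h → k = ln 2 / 51.7 = 0.01341 h⁻¹ = 0.3218 d⁻¹.
First-order decay: C = 0.4538·exp(−k·t) = 0.4538·0.6049 = 0.2745 mg/L.
At the second outfall, C = (11.83·0.2745 + 1.640·20.60) / (11.83 + 1.640) = 2.749 mg/L.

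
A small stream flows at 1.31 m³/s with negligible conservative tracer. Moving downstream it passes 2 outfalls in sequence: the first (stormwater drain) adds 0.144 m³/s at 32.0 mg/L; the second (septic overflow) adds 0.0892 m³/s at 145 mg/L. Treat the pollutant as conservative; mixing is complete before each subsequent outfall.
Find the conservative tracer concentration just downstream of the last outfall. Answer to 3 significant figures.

11.4 mg/L

After outfall 1: Q = 1.310 + 0.1440 = 1.454 m³/s; C = (1.310·0 + 0.1440·32.00)/1.454 = 3.169 mg/L.
After outfall 2: Q = 1.454 + 0.08920 = 1.543 m³/s; C = (1.454·3.169 + 0.08920·145.0)/1.543 = 11.37 mg/L.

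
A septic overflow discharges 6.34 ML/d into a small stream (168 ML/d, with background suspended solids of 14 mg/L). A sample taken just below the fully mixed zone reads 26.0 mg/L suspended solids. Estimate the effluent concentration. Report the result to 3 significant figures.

Mass balance: 168.0·14.00 + 6.340·Cₑ = 174.3·26.00
→ Cₑ = (174.3·26.00 − 168.0·14.00) / 6.340 = 344.0 mg/L.

344 mg/L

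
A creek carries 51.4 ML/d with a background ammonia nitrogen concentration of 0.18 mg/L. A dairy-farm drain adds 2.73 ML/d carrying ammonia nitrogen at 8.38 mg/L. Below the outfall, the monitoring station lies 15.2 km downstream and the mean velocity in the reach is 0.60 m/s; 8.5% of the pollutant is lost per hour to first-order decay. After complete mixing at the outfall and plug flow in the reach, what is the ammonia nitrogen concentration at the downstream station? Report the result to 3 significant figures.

0.318 mg/L

After mixing, C = (51.40·0.1800 + 2.730·8.380) / 54.13 = 32.13/54.13 = 0.5936 mg/L.
Travel time t = 15.2·1000 / 0.60 = 25330 s = 7.037 h.
8.5%/h lost → k = −ln(1 − 0.085) = 0.08883 h⁻¹.
Decay over the reach: 0.5936·exp(−kt) = 0.5936·0.5352 = 0.3177 mg/L.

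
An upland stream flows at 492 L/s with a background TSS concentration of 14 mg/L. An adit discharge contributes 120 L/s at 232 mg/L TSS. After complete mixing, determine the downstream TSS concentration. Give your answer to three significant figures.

After mixing, C = (492.0·14.00 + 120.0·232.0) / 612.0 = 34730/612.0 = 56.75 mg/L.

56.7 mg/L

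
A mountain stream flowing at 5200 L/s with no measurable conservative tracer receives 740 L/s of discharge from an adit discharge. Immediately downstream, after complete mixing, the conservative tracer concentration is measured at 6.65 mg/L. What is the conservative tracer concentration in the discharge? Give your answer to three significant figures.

Mass balance: 5200·0 + 740.0·Cₑ = 5940·6.650
→ Cₑ = (5940·6.650 − 5200·0) / 740.0 = 53.38 mg/L.

53.4 mg/L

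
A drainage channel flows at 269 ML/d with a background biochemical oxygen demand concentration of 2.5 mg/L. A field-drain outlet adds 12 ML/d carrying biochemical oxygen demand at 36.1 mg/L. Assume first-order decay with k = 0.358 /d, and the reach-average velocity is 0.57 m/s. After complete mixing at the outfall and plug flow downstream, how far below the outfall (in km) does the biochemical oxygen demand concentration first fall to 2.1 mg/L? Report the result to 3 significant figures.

Flow-weighted average: C = (269.0·2.500 + 12.00·36.10) / 281.0 = 1106/281.0 = 3.935 mg/L.
Set 3.935·exp(−k·t) = 2.1 → t = ln(3.935/2.1)/k = 151500 s = 42.10 h.
Distance = v·t = 0.57·151500 = 86380 m = 86.38 km.

86.4 km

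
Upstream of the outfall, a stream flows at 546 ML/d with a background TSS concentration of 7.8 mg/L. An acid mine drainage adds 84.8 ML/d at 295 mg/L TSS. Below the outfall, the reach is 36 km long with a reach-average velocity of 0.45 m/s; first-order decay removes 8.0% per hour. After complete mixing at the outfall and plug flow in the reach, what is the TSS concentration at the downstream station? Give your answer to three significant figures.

Mixed concentration C = ΣQC/ΣQ = (546.0·7.800 + 84.80·295.0) / 630.8 = 29270/630.8 = 46.41 mg/L.
Travel time t = 36·1000 / 0.45 = 80000 s = 22.22 h.
8.0%/h lost → k = −ln(1 − 0.08) = 0.08338 h⁻¹.
Applying C = C₀e^(−kt): 46.41 × 0.1568 = 7.276 mg/L.

7.28 mg/L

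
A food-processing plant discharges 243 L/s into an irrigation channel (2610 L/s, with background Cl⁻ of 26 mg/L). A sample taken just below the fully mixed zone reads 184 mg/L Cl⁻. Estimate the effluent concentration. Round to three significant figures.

Mass balance: 2610·26.00 + 243.0·Cₑ = 2853·184.0
→ Cₑ = (2853·184.0 − 2610·26.00) / 243.0 = 1881 mg/L.

1880 mg/L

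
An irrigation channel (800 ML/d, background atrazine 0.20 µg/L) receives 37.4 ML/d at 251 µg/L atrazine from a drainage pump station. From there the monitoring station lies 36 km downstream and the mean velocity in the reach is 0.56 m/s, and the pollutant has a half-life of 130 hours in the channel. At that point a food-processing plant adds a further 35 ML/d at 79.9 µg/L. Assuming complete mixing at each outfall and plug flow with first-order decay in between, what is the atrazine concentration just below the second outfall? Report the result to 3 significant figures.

13.2 µg/L

After mixing, C = (800.0·0.2000 + 37.40·251.0) / 837.4 = 9547/837.4 = 11.40 µg/L; combined flow 837.4 ML/d.
Travel time t = 36·1000 / 0.56 = 64290 s = 17.86 h.
Half-life 130 h → k = ln 2 / 130 = 0.005332 h⁻¹ = 0.1280 d⁻¹.
After decay, C = 11.40 × e^(−kt) = 11.40 × 0.9092 = 10.37 µg/L.
Second outfall: C = (837.4·10.37 + 35.00·79.90)/872.4 = 13.16 µg/L.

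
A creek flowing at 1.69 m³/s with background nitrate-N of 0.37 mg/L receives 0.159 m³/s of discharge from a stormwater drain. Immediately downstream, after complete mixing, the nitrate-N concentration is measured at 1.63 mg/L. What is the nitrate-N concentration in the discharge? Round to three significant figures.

15.0 mg/L

Mass balance: 1.690·0.3700 + 0.1590·Cₑ = 1.849·1.630
→ Cₑ = (1.849·1.630 − 1.690·0.3700) / 0.1590 = 15.02 mg/L.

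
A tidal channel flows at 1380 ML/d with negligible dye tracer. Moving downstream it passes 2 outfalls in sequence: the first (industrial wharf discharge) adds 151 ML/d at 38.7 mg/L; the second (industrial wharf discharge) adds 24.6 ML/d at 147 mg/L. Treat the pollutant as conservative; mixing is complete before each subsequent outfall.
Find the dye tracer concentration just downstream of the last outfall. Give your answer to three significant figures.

6.08 mg/L

After outfall 1: Q = 1380 + 151.0 = 1531 ML/d; C = (1380·0 + 151.0·38.70)/1531 = 3.817 mg/L.
After outfall 2: Q = 1531 + 24.60 = 1556 ML/d; C = (1531·3.817 + 24.60·147.0)/1556 = 6.081 mg/L.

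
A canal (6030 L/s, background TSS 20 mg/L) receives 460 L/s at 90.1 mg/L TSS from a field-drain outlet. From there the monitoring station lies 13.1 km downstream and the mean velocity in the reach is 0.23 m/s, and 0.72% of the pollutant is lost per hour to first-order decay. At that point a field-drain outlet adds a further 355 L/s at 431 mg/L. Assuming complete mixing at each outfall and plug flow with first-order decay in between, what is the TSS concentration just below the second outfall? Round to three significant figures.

43.5 mg/L

Flow-weighted average: C = (6030·20.00 + 460.0·90.10) / 6490 = 162000/6490 = 24.97 mg/L; combined flow 6490 L/s.
Travel time t = 13.1·1000 / 0.23 = 56960 s = 15.82 h.
0.72%/h lost → k = −ln(1 − 0.0072) = 0.007226 h⁻¹.
Applying C = C₀e^(−kt): 24.97 × 0.8920 = 22.27 mg/L.
Second outfall: C = (6490·22.27 + 355.0·431.0)/6845 = 43.47 mg/L.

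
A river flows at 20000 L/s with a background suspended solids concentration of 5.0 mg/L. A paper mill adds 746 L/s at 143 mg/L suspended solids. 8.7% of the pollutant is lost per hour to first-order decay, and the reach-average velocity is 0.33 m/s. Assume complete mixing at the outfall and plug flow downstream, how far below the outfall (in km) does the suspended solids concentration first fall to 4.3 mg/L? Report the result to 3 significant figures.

11.0 km

Mixed concentration C = ΣQC/ΣQ = (20000·5.000 + 746.0·143.0) / 20750 = 206700/20750 = 9.962 mg/L.
8.7%/h lost → k = −ln(1 − 0.087) = 0.09102 h⁻¹.
Set 9.962·exp(−k·t) = 4.3 → t = ln(9.962/4.3)/k = 33230 s = 9.231 h.
Distance = v·t = 0.33·33230 = 10970 m = 10.97 km.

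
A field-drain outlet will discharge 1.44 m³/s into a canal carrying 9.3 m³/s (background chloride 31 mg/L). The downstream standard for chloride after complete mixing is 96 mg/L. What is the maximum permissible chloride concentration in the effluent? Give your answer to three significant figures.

516 mg/L

At the limit, (Qr·Cr + Qe·Cₑ)/(Qr + Qe) = 96:
Cₑ = (10.74·96 − 9.300·31.00) / 1.440 = 515.8 mg/L.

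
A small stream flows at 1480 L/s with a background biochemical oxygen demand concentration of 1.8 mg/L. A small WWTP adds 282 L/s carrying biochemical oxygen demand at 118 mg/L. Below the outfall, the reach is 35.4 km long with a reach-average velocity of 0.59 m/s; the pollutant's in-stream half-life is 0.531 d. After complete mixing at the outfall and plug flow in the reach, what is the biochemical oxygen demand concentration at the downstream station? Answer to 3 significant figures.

8.24 mg/L

Mixed concentration C = ΣQC/ΣQ = (1480·1.800 + 282.0·118.0) / 1762 = 35940/1762 = 20.40 mg/L.
Travel time t = 35.4·1000 / 0.59 = 60000 s = 16.67 h.
Half-life 0.531 d → k = ln 2 / 0.531 = 1.305 d⁻¹.
After decay, C = 20.40 × e^(−kt) = 20.40 × 0.4039 = 8.239 mg/L.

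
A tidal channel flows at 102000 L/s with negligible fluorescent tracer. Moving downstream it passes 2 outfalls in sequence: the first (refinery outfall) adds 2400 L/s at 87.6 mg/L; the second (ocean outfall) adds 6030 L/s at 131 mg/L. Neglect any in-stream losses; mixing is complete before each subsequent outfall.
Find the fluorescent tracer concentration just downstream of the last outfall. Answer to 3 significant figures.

After outfall 1: Q = 102000 + 2400 = 104400 L/s; C = (102000·0 + 2400·87.60)/104400 = 2.014 mg/L.
After outfall 2: Q = 104400 + 6030 = 110400 L/s; C = (104400·2.014 + 6030·131.0)/110400 = 9.057 mg/L.

9.06 mg/L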